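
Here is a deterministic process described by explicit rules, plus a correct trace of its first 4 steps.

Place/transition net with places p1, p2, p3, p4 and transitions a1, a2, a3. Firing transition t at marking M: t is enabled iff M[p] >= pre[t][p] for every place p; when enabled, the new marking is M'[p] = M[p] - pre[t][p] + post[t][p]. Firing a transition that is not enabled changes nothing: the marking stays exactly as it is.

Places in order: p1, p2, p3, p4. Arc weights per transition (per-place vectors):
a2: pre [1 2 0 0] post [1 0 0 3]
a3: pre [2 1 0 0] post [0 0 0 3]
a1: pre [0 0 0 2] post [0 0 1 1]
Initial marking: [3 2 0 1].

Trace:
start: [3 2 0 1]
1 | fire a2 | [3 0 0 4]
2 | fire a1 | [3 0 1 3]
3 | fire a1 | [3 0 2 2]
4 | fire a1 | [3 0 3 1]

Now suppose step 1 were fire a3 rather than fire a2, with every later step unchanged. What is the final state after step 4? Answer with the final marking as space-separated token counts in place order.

(re-executing from step 1 with the substitution; state before step 1: [3 2 0 1])
1 | fire a3 | [1 1 0 4]
2 | fire a1 | [1 1 1 3]
3 | fire a1 | [1 1 2 2]
4 | fire a1 | [1 1 3 1]

1 1 3 1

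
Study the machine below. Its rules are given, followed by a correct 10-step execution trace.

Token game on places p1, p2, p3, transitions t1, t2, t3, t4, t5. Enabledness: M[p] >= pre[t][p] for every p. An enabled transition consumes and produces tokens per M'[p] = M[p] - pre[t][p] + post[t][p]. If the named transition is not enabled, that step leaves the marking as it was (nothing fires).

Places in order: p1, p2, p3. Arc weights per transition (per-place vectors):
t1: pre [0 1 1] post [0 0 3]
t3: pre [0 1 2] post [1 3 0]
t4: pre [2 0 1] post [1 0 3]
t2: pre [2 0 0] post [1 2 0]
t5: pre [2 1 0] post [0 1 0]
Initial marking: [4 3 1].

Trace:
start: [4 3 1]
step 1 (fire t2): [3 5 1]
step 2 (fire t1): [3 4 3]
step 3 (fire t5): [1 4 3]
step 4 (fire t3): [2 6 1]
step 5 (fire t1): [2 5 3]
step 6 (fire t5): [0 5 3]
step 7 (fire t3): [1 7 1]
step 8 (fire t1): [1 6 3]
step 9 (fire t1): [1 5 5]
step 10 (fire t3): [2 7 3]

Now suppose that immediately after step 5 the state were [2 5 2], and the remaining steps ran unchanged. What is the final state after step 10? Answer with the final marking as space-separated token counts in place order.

state after step 5 := [2 5 2]
step 6 (fire t5): [0 5 2]
step 7 (fire t3): [1 7 0]
step 8 (fire t1): [1 7 0]
step 9 (fire t1): [1 7 0]
step 10 (fire t3): [1 7 0]

1 7 0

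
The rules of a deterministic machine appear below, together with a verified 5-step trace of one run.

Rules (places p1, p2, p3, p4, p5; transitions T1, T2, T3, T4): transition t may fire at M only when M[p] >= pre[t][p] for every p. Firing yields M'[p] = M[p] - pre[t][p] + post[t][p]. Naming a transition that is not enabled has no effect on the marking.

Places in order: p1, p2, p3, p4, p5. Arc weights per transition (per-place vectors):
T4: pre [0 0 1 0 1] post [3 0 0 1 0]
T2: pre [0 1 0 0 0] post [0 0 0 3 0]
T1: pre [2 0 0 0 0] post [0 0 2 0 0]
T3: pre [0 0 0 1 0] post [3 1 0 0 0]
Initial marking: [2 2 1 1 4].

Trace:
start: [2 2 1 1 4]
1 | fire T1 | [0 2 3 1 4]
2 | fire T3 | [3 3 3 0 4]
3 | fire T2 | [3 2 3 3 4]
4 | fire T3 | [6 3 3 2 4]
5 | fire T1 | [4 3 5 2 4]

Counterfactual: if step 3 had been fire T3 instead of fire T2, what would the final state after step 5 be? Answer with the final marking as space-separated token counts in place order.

1 3 5 0 4

(re-executing from step 3 with the substitution; state before step 3: [3 3 3 0 4])
3 | fire T3 | [3 3 3 0 4]
4 | fire T3 | [3 3 3 0 4]
5 | fire T1 | [1 3 5 0 4]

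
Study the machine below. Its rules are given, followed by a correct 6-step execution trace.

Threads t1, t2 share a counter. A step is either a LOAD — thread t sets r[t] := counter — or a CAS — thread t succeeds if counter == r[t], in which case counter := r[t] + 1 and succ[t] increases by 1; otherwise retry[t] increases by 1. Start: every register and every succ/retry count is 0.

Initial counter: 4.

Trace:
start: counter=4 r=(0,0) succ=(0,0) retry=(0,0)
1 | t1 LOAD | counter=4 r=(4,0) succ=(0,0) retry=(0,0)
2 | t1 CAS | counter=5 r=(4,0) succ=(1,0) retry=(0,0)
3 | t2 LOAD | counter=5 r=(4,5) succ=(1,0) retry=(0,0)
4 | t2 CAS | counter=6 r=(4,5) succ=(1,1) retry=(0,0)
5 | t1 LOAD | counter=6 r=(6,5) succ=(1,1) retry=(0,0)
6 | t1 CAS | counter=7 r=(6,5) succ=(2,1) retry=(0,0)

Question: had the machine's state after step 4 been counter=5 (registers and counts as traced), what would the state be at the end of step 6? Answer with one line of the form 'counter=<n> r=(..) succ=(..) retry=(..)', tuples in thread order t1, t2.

counter=6 r=(5,5) succ=(2,1) retry=(0,0)

state after step 4 := counter=5 r=(4,5) succ=(1,1) retry=(0,0)
5 | t1 LOAD | counter=5 r=(5,5) succ=(1,1) retry=(0,0)
6 | t1 CAS | counter=6 r=(5,5) succ=(2,1) retry=(0,0)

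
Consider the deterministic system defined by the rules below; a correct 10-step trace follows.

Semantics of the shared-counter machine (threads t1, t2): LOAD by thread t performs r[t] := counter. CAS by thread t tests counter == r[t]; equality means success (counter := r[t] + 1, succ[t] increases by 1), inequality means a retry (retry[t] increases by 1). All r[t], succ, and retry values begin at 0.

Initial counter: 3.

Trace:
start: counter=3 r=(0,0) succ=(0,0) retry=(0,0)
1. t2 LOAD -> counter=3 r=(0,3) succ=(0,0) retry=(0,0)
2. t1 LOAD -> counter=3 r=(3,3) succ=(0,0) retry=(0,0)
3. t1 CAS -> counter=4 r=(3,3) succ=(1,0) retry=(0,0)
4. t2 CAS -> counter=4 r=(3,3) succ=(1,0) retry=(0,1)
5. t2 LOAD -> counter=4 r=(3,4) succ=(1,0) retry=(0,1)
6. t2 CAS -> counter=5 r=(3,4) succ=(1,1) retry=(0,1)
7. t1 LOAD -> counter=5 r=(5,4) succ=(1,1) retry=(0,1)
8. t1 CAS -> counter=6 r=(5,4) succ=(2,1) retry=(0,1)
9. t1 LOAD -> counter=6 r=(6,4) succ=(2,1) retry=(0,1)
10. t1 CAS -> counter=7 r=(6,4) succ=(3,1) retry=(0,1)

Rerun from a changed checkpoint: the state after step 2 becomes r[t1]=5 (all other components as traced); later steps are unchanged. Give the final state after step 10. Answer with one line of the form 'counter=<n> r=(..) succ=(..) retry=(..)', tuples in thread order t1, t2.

state after step 2 := counter=3 r=(5,3) succ=(0,0) retry=(0,0)
3. t1 CAS -> counter=3 r=(5,3) succ=(0,0) retry=(1,0)
4. t2 CAS -> counter=4 r=(5,3) succ=(0,1) retry=(1,0)
5. t2 LOAD -> counter=4 r=(5,4) succ=(0,1) retry=(1,0)
6. t2 CAS -> counter=5 r=(5,4) succ=(0,2) retry=(1,0)
7. t1 LOAD -> counter=5 r=(5,4) succ=(0,2) retry=(1,0)
8. t1 CAS -> counter=6 r=(5,4) succ=(1,2) retry=(1,0)
9. t1 LOAD -> counter=6 r=(6,4) succ=(1,2) retry=(1,0)
10. t1 CAS -> counter=7 r=(6,4) succ=(2,2) retry=(1,0)

counter=7 r=(6,4) succ=(2,2) retry=(1,0)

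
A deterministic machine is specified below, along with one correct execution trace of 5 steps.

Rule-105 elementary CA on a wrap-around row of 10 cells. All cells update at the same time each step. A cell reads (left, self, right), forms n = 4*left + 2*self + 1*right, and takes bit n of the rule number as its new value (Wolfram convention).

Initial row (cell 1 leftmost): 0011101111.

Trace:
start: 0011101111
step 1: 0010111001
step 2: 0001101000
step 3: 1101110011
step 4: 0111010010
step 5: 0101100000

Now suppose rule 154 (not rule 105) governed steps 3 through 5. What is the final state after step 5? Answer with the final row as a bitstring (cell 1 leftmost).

1100000001

(re-executing steps 3..5 under rule 154; state before step 3: 0001101000)
step 3: 0011000100
step 4: 0110101010
step 5: 1100000001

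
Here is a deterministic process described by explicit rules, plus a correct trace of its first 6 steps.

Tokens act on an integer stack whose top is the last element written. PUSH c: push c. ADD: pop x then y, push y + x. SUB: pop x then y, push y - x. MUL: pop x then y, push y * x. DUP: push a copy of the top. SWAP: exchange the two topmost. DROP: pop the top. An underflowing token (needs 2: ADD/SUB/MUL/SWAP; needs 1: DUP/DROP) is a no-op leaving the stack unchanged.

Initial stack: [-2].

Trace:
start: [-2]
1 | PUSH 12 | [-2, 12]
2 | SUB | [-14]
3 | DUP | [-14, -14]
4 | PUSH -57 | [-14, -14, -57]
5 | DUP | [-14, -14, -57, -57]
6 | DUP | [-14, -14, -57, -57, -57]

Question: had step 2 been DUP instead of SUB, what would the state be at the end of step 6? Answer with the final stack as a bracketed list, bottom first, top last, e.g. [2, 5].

(re-executing from step 2 with the substitution; state before step 2: [-2, 12])
2 | DUP | [-2, 12, 12]
3 | DUP | [-2, 12, 12, 12]
4 | PUSH -57 | [-2, 12, 12, 12, -57]
5 | DUP | [-2, 12, 12, 12, -57, -57]
6 | DUP | [-2, 12, 12, 12, -57, -57, -57]

[-2, 12, 12, 12, -57, -57, -57]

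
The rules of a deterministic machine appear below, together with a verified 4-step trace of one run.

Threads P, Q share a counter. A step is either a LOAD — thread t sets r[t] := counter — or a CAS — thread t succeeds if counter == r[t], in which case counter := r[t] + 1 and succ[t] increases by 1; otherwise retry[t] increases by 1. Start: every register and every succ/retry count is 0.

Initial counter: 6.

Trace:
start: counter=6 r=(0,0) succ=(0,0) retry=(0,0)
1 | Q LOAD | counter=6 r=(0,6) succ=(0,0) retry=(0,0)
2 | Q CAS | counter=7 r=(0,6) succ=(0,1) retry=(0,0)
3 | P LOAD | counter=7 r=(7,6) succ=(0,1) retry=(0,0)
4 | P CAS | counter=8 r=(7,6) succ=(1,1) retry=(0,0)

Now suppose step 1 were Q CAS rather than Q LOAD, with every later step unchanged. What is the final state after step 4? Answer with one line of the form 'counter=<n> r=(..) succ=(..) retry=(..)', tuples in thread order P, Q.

(re-executing from step 1 with the substitution; state before step 1: counter=6 r=(0,0) succ=(0,0) retry=(0,0))
1 | Q CAS | counter=6 r=(0,0) succ=(0,0) retry=(0,1)
2 | Q CAS | counter=6 r=(0,0) succ=(0,0) retry=(0,2)
3 | P LOAD | counter=6 r=(6,0) succ=(0,0) retry=(0,2)
4 | P CAS | counter=7 r=(6,0) succ=(1,0) retry=(0,2)

counter=7 r=(6,0) succ=(1,0) retry=(0,2)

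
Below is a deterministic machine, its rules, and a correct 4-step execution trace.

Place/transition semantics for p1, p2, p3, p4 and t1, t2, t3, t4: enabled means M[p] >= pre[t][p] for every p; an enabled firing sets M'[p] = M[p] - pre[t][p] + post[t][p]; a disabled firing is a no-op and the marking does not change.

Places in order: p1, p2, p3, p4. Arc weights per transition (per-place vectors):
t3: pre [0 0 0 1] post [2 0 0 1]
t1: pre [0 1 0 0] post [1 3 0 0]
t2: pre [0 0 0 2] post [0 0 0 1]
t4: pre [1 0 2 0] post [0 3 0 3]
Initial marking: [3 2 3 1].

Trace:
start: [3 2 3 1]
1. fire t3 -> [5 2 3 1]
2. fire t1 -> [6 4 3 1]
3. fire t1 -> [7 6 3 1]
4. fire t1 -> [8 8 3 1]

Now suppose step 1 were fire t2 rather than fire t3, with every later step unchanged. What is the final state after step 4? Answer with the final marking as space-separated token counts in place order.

6 8 3 1

(re-executing from step 1 with the substitution; state before step 1: [3 2 3 1])
1. fire t2 -> [3 2 3 1]
2. fire t1 -> [4 4 3 1]
3. fire t1 -> [5 6 3 1]
4. fire t1 -> [6 8 3 1]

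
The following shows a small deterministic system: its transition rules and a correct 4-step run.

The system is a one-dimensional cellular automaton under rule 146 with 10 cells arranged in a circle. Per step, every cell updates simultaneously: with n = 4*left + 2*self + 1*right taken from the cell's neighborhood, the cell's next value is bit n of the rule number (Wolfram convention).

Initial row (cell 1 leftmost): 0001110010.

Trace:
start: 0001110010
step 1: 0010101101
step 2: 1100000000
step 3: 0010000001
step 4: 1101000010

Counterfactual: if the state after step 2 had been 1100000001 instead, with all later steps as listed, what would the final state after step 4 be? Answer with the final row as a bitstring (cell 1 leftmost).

0001000100

state after step 2 := 1100000001
step 3: 1010000010
step 4: 0001000100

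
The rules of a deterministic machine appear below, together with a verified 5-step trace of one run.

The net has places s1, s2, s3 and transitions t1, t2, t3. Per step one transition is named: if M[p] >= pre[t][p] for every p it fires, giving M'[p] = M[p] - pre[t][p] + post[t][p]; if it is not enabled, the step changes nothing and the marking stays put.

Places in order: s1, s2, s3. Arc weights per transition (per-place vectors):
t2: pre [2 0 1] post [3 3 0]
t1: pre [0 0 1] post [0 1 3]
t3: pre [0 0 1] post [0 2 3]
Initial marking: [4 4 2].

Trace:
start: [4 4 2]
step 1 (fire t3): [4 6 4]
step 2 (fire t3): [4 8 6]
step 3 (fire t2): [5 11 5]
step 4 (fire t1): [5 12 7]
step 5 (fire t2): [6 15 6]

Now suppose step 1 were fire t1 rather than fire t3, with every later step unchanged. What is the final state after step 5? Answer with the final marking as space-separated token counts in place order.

6 14 6

(re-executing from step 1 with the substitution; state before step 1: [4 4 2])
step 1 (fire t1): [4 5 4]
step 2 (fire t3): [4 7 6]
step 3 (fire t2): [5 10 5]
step 4 (fire t1): [5 11 7]
step 5 (fire t2): [6 14 6]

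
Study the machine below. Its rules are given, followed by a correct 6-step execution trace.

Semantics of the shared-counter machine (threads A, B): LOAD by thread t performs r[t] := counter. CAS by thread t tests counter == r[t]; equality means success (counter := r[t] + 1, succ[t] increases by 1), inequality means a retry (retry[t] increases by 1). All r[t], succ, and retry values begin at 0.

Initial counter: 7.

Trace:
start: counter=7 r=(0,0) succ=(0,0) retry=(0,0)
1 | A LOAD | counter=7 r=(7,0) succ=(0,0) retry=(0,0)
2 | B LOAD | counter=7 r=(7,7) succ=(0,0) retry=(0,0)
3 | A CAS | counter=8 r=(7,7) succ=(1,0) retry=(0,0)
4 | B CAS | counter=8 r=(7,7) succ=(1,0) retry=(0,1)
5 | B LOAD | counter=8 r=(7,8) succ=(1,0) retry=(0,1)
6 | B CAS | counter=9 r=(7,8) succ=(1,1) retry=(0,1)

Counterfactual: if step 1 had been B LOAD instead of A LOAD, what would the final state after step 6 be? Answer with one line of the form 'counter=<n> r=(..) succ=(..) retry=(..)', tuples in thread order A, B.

(re-executing from step 1 with the substitution; state before step 1: counter=7 r=(0,0) succ=(0,0) retry=(0,0))
1 | B LOAD | counter=7 r=(0,7) succ=(0,0) retry=(0,0)
2 | B LOAD | counter=7 r=(0,7) succ=(0,0) retry=(0,0)
3 | A CAS | counter=7 r=(0,7) succ=(0,0) retry=(1,0)
4 | B CAS | counter=8 r=(0,7) succ=(0,1) retry=(1,0)
5 | B LOAD | counter=8 r=(0,8) succ=(0,1) retry=(1,0)
6 | B CAS | counter=9 r=(0,8) succ=(0,2) retry=(1,0)

counter=9 r=(0,8) succ=(0,2) retry=(1,0)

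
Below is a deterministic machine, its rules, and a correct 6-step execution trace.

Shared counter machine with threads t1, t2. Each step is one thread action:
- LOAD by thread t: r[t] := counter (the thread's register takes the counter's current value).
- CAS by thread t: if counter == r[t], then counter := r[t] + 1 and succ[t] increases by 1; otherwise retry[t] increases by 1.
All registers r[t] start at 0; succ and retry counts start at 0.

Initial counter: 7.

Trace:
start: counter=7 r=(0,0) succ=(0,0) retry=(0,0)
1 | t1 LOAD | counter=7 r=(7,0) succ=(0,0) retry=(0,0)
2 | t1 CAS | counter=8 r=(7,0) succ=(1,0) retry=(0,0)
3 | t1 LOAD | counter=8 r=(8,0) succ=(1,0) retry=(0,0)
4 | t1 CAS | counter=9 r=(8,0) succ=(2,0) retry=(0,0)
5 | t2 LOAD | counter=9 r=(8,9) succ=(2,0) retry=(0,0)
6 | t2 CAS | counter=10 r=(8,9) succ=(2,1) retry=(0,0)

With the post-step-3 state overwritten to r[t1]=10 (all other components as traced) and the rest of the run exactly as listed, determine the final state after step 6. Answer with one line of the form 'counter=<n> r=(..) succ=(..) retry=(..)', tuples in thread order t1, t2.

state after step 3 := counter=8 r=(10,0) succ=(1,0) retry=(0,0)
4 | t1 CAS | counter=8 r=(10,0) succ=(1,0) retry=(1,0)
5 | t2 LOAD | counter=8 r=(10,8) succ=(1,0) retry=(1,0)
6 | t2 CAS | counter=9 r=(10,8) succ=(1,1) retry=(1,0)

counter=9 r=(10,8) succ=(1,1) retry=(1,0)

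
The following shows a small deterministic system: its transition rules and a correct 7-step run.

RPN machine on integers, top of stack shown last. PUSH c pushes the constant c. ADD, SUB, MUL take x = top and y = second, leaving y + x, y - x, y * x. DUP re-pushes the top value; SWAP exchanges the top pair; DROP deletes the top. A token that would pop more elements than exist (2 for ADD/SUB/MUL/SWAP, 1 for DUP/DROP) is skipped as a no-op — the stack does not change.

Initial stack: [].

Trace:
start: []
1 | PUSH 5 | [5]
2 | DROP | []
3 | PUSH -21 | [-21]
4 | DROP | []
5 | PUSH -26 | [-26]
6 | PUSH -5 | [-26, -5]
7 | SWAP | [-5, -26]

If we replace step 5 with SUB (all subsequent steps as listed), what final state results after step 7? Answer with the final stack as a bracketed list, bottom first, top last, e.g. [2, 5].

[-5]

(re-executing from step 5 with the substitution; state before step 5: [])
5 | SUB | []
6 | PUSH -5 | [-5]
7 | SWAP | [-5]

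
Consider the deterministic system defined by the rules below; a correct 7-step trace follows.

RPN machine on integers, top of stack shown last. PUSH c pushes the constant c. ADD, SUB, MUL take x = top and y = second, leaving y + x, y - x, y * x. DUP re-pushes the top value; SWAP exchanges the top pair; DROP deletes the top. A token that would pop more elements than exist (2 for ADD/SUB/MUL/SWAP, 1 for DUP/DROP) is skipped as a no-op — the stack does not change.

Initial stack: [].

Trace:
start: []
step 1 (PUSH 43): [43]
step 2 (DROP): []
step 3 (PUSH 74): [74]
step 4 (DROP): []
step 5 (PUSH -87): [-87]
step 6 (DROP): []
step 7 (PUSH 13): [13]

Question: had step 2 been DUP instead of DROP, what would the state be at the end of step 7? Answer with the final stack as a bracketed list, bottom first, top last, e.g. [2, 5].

[43, 43, 13]

(re-executing from step 2 with the substitution; state before step 2: [43])
step 2 (DUP): [43, 43]
step 3 (PUSH 74): [43, 43, 74]
step 4 (DROP): [43, 43]
step 5 (PUSH -87): [43, 43, -87]
step 6 (DROP): [43, 43]
step 7 (PUSH 13): [43, 43, 13]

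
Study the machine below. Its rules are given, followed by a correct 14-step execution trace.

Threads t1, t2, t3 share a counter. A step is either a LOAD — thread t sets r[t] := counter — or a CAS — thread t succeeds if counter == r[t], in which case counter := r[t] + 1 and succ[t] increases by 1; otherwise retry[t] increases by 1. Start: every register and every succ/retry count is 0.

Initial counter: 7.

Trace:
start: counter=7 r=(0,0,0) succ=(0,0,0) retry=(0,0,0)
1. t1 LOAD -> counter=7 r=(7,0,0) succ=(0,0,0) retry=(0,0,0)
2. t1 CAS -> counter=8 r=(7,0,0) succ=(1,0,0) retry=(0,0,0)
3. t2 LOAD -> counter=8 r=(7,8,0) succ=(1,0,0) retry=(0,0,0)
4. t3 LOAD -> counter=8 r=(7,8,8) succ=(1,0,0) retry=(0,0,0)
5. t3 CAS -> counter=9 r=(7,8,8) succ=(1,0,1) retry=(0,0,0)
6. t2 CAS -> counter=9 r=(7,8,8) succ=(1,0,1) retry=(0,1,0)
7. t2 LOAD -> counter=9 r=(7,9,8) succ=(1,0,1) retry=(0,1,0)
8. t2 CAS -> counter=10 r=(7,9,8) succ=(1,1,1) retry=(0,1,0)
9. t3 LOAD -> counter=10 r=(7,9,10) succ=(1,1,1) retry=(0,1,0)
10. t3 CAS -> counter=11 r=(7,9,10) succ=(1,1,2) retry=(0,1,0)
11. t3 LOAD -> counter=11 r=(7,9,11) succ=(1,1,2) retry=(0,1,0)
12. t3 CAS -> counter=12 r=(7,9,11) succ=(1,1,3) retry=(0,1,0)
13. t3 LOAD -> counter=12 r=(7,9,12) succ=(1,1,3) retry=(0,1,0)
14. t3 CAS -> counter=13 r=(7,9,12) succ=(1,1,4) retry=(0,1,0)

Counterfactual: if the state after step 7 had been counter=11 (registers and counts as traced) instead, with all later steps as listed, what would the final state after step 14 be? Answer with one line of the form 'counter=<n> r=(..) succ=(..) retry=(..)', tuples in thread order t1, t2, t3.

counter=14 r=(7,9,13) succ=(1,0,4) retry=(0,2,0)

state after step 7 := counter=11 r=(7,9,8) succ=(1,0,1) retry=(0,1,0)
8. t2 CAS -> counter=11 r=(7,9,8) succ=(1,0,1) retry=(0,2,0)
9. t3 LOAD -> counter=11 r=(7,9,11) succ=(1,0,1) retry=(0,2,0)
10. t3 CAS -> counter=12 r=(7,9,11) succ=(1,0,2) retry=(0,2,0)
11. t3 LOAD -> counter=12 r=(7,9,12) succ=(1,0,2) retry=(0,2,0)
12. t3 CAS -> counter=13 r=(7,9,12) succ=(1,0,3) retry=(0,2,0)
13. t3 LOAD -> counter=13 r=(7,9,13) succ=(1,0,3) retry=(0,2,0)
14. t3 CAS -> counter=14 r=(7,9,13) succ=(1,0,4) retry=(0,2,0)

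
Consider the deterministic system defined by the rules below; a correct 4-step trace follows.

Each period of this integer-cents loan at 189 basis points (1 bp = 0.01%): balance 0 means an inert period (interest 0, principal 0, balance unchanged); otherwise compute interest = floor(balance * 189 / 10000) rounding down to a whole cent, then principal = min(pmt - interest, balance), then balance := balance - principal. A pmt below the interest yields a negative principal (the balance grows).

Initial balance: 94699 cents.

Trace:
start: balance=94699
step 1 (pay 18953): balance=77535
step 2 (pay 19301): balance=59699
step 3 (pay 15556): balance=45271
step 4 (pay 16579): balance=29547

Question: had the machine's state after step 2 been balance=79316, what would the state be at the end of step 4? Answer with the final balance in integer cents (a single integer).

49913

state after step 2 := balance=79316
step 3 (pay 15556): balance=65259
step 4 (pay 16579): balance=49913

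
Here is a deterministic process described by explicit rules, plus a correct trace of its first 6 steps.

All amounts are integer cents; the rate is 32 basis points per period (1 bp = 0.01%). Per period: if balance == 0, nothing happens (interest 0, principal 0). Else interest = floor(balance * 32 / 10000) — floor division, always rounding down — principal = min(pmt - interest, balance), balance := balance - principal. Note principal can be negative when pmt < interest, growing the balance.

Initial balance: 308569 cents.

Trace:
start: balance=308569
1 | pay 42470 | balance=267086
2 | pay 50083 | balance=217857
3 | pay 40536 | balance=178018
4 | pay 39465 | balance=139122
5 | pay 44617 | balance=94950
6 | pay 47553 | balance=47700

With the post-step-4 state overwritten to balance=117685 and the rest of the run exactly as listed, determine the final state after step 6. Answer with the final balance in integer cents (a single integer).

26126

state after step 4 := balance=117685
5 | pay 44617 | balance=73444
6 | pay 47553 | balance=26126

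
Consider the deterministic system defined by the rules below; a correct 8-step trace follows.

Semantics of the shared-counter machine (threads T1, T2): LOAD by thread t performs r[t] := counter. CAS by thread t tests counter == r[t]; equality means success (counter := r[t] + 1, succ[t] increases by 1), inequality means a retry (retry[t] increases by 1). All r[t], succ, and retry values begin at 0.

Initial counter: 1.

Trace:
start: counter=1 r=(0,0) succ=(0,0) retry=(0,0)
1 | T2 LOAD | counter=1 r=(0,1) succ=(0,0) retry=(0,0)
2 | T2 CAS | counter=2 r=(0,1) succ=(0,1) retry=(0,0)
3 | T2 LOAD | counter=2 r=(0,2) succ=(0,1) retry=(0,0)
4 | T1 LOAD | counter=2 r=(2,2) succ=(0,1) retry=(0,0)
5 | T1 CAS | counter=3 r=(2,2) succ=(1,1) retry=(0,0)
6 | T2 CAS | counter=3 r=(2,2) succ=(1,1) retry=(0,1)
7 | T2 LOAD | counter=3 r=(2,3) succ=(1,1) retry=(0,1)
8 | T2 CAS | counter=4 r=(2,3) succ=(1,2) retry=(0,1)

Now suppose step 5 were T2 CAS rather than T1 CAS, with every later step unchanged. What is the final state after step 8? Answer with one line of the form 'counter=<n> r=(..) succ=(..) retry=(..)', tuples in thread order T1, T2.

(re-executing from step 5 with the substitution; state before step 5: counter=2 r=(2,2) succ=(0,1) retry=(0,0))
5 | T2 CAS | counter=3 r=(2,2) succ=(0,2) retry=(0,0)
6 | T2 CAS | counter=3 r=(2,2) succ=(0,2) retry=(0,1)
7 | T2 LOAD | counter=3 r=(2,3) succ=(0,2) retry=(0,1)
8 | T2 CAS | counter=4 r=(2,3) succ=(0,3) retry=(0,1)

counter=4 r=(2,3) succ=(0,3) retry=(0,1)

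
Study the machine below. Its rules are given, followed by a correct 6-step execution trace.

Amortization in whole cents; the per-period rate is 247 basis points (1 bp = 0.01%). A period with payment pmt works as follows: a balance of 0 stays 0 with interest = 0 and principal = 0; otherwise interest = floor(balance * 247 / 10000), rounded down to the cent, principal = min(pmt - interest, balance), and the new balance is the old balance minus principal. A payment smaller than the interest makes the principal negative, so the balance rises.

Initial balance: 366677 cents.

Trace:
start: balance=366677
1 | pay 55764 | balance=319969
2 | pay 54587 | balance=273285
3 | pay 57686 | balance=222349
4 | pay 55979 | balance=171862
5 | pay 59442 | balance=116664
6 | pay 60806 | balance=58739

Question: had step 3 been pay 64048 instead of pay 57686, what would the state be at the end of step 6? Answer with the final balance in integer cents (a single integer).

(re-executing from step 3 with the substitution; state before step 3: balance=273285)
3 | pay 64048 | balance=215987
4 | pay 55979 | balance=165342
5 | pay 59442 | balance=109983
6 | pay 60806 | balance=51893

51893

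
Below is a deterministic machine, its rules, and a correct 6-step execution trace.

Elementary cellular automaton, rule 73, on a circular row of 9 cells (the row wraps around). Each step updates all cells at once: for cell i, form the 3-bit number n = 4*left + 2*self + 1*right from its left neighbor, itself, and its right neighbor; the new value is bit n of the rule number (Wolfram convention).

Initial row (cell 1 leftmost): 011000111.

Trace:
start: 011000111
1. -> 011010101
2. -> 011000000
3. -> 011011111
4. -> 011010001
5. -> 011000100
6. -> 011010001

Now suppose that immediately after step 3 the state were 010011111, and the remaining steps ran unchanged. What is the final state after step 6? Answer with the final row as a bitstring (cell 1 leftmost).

state after step 3 := 010011111
4. -> 000010001
5. -> 011000100
6. -> 011010001

011010001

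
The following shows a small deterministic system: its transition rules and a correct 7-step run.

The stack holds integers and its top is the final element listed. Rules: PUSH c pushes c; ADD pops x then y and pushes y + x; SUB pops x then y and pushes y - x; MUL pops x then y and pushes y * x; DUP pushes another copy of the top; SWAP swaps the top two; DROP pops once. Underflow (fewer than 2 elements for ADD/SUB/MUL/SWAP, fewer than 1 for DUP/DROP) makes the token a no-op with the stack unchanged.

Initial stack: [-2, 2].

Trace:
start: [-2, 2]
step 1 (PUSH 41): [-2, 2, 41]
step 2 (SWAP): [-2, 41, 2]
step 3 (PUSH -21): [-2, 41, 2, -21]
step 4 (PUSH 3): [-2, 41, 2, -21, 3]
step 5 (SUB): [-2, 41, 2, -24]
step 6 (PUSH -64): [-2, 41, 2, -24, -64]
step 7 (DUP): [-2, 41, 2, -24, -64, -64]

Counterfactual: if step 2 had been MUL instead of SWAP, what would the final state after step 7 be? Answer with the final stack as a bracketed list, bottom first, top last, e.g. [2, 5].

[-2, 82, -24, -64, -64]

(re-executing from step 2 with the substitution; state before step 2: [-2, 2, 41])
step 2 (MUL): [-2, 82]
step 3 (PUSH -21): [-2, 82, -21]
step 4 (PUSH 3): [-2, 82, -21, 3]
step 5 (SUB): [-2, 82, -24]
step 6 (PUSH -64): [-2, 82, -24, -64]
step 7 (DUP): [-2, 82, -24, -64, -64]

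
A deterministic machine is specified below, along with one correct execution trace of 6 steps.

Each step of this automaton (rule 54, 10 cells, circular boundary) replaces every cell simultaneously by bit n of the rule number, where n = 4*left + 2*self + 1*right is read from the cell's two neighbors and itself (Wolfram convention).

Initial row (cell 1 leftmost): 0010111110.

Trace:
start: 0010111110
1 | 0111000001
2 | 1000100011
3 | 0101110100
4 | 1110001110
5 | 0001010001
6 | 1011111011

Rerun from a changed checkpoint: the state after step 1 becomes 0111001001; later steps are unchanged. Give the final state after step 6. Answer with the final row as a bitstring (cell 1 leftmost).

state after step 1 := 0111001001
2 | 1000111111
3 | 0101000000
4 | 1111100000
5 | 0000010001
6 | 1000111011

1000111011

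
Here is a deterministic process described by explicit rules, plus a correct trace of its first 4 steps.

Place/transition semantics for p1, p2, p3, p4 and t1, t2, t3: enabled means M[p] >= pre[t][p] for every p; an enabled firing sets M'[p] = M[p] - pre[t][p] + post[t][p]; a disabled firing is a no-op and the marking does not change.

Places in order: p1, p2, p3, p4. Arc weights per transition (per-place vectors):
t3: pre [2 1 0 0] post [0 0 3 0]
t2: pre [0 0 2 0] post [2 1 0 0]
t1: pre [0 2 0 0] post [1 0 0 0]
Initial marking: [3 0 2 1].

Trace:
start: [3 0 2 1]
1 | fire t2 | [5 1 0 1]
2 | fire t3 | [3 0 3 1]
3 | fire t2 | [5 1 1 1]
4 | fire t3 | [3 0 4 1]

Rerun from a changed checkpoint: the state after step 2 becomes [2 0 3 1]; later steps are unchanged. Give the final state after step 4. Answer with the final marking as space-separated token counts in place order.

2 0 4 1

state after step 2 := [2 0 3 1]
3 | fire t2 | [4 1 1 1]
4 | fire t3 | [2 0 4 1]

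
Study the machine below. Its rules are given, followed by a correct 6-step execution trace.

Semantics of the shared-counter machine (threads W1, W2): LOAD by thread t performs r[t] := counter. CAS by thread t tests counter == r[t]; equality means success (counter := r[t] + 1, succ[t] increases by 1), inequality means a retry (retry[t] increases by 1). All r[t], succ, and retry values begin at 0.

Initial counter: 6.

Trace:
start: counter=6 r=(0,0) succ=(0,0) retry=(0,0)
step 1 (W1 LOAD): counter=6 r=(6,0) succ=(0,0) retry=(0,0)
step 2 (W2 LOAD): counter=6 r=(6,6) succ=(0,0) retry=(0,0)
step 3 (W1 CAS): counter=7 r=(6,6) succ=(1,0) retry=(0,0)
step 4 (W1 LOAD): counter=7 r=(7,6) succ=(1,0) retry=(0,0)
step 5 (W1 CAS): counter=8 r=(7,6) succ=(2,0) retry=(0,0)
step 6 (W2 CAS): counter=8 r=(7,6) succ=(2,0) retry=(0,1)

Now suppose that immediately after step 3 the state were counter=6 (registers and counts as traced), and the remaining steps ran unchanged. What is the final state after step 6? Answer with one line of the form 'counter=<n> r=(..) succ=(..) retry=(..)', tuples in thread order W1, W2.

state after step 3 := counter=6 r=(6,6) succ=(1,0) retry=(0,0)
step 4 (W1 LOAD): counter=6 r=(6,6) succ=(1,0) retry=(0,0)
step 5 (W1 CAS): counter=7 r=(6,6) succ=(2,0) retry=(0,0)
step 6 (W2 CAS): counter=7 r=(6,6) succ=(2,0) retry=(0,1)

counter=7 r=(6,6) succ=(2,0) retry=(0,1)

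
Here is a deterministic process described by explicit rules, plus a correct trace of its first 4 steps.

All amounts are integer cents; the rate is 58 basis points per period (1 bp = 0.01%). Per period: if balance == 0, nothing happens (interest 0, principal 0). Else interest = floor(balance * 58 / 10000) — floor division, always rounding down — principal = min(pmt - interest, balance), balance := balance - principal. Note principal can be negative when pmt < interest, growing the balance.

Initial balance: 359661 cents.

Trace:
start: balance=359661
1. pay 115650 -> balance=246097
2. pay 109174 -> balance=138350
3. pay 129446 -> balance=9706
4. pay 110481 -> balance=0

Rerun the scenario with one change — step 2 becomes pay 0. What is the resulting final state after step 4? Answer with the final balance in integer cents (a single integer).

9725

(re-executing from step 2 with the substitution; state before step 2: balance=246097)
2. pay 0 -> balance=247524
3. pay 129446 -> balance=119513
4. pay 110481 -> balance=9725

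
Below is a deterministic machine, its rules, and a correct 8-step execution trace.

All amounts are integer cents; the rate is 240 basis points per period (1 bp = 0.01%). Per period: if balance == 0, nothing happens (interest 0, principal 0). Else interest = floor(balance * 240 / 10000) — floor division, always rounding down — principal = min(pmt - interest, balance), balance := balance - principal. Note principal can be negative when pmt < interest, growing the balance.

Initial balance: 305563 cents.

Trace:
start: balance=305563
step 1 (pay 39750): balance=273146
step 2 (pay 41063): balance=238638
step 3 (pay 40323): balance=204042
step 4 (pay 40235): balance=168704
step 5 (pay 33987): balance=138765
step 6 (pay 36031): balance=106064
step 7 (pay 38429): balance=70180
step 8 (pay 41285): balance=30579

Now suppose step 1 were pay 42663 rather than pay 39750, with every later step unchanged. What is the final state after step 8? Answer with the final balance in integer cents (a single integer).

(re-executing from step 1 with the substitution; state before step 1: balance=305563)
step 1 (pay 42663): balance=270233
step 2 (pay 41063): balance=235655
step 3 (pay 40323): balance=200987
step 4 (pay 40235): balance=165575
step 5 (pay 33987): balance=135561
step 6 (pay 36031): balance=102783
step 7 (pay 38429): balance=66820
step 8 (pay 41285): balance=27138

27138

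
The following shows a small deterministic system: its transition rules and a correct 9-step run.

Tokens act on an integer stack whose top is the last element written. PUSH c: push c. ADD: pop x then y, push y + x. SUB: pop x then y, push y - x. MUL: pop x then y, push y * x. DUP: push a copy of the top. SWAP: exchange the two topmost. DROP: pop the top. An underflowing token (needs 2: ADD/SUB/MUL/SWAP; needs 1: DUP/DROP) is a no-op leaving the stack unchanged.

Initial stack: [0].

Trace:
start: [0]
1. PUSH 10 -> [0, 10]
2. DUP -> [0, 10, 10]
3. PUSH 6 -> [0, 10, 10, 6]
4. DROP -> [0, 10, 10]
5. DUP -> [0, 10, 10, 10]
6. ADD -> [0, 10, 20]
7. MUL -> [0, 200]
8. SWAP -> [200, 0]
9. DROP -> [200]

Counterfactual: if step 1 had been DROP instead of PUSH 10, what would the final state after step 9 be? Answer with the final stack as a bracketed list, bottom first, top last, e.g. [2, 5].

(re-executing from step 1 with the substitution; state before step 1: [0])
1. DROP -> []
2. DUP -> []
3. PUSH 6 -> [6]
4. DROP -> []
5. DUP -> []
6. ADD -> []
7. MUL -> []
8. SWAP -> []
9. DROP -> []

[]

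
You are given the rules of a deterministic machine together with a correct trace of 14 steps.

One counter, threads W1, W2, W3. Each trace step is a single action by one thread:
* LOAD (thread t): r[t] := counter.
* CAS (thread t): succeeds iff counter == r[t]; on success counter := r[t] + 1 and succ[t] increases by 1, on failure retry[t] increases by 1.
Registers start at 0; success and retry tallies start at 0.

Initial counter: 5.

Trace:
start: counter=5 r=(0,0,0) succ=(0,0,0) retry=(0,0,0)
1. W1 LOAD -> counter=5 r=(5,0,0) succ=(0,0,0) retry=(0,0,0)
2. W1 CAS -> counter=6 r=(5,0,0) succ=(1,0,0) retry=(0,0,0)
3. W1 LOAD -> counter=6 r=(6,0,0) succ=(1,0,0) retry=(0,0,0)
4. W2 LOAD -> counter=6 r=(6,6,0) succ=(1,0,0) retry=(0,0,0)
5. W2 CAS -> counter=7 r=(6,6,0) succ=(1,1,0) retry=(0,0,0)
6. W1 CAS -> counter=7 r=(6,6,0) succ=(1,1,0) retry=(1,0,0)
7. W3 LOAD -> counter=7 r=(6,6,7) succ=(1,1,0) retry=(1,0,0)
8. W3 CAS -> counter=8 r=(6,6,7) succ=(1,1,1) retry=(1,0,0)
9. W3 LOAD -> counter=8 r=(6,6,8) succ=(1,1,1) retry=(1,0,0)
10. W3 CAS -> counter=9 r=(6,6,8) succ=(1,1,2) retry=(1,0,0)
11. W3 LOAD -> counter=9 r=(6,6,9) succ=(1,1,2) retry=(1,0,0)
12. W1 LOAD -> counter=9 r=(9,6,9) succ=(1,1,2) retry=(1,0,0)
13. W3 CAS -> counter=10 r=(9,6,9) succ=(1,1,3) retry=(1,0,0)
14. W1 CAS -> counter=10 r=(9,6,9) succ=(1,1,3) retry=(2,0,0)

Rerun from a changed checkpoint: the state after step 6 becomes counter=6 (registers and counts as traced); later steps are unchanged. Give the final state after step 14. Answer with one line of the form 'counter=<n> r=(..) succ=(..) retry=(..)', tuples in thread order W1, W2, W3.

state after step 6 := counter=6 r=(6,6,0) succ=(1,1,0) retry=(1,0,0)
7. W3 LOAD -> counter=6 r=(6,6,6) succ=(1,1,0) retry=(1,0,0)
8. W3 CAS -> counter=7 r=(6,6,6) succ=(1,1,1) retry=(1,0,0)
9. W3 LOAD -> counter=7 r=(6,6,7) succ=(1,1,1) retry=(1,0,0)
10. W3 CAS -> counter=8 r=(6,6,7) succ=(1,1,2) retry=(1,0,0)
11. W3 LOAD -> counter=8 r=(6,6,8) succ=(1,1,2) retry=(1,0,0)
12. W1 LOAD -> counter=8 r=(8,6,8) succ=(1,1,2) retry=(1,0,0)
13. W3 CAS -> counter=9 r=(8,6,8) succ=(1,1,3) retry=(1,0,0)
14. W1 CAS -> counter=9 r=(8,6,8) succ=(1,1,3) retry=(2,0,0)

counter=9 r=(8,6,8) succ=(1,1,3) retry=(2,0,0)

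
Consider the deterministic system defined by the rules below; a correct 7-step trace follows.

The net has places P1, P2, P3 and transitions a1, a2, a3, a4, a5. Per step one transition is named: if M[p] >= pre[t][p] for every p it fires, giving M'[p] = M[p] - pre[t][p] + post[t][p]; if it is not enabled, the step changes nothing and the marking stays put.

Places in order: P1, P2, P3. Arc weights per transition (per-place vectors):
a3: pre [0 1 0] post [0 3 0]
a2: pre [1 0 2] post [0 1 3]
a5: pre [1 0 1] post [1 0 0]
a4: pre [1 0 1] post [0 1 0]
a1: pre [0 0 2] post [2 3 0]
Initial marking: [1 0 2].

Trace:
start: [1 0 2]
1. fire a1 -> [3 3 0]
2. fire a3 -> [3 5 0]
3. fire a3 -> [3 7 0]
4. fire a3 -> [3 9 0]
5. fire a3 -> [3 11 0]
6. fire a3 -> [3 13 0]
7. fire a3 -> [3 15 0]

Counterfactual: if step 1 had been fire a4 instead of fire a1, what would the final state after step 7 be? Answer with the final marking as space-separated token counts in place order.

(re-executing from step 1 with the substitution; state before step 1: [1 0 2])
1. fire a4 -> [0 1 1]
2. fire a3 -> [0 3 1]
3. fire a3 -> [0 5 1]
4. fire a3 -> [0 7 1]
5. fire a3 -> [0 9 1]
6. fire a3 -> [0 11 1]
7. fire a3 -> [0 13 1]

0 13 1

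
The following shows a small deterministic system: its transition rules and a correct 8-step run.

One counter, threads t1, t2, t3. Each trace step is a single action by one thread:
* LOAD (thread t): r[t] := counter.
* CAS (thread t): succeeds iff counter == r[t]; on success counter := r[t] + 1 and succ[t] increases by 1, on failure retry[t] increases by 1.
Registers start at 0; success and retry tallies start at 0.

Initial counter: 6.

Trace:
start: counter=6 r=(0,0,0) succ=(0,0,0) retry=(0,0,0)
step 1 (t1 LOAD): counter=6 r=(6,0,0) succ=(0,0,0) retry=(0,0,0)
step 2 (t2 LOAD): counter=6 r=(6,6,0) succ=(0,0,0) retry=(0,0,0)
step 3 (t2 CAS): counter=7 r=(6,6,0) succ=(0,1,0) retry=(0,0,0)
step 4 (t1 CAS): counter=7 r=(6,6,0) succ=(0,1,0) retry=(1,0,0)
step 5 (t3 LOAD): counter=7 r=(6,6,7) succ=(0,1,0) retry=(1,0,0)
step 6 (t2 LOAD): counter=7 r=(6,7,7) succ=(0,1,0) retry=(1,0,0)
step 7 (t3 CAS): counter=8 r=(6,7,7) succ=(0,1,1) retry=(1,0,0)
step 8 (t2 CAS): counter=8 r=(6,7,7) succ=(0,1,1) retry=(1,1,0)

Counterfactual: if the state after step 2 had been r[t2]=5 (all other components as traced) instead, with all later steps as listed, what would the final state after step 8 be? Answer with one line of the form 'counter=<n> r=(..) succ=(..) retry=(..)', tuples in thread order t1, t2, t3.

counter=8 r=(6,7,7) succ=(1,0,1) retry=(0,2,0)

state after step 2 := counter=6 r=(6,5,0) succ=(0,0,0) retry=(0,0,0)
step 3 (t2 CAS): counter=6 r=(6,5,0) succ=(0,0,0) retry=(0,1,0)
step 4 (t1 CAS): counter=7 r=(6,5,0) succ=(1,0,0) retry=(0,1,0)
step 5 (t3 LOAD): counter=7 r=(6,5,7) succ=(1,0,0) retry=(0,1,0)
step 6 (t2 LOAD): counter=7 r=(6,7,7) succ=(1,0,0) retry=(0,1,0)
step 7 (t3 CAS): counter=8 r=(6,7,7) succ=(1,0,1) retry=(0,1,0)
step 8 (t2 CAS): counter=8 r=(6,7,7) succ=(1,0,1) retry=(0,2,0)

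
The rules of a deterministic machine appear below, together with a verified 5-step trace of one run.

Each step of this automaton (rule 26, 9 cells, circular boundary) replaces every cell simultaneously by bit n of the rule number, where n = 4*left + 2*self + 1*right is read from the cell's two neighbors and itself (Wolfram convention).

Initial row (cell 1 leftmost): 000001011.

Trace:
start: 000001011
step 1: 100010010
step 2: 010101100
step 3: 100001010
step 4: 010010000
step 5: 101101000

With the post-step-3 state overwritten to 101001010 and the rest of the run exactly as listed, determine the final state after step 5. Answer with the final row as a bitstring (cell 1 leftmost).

001101000

state after step 3 := 101001010
step 4: 000110000
step 5: 001101000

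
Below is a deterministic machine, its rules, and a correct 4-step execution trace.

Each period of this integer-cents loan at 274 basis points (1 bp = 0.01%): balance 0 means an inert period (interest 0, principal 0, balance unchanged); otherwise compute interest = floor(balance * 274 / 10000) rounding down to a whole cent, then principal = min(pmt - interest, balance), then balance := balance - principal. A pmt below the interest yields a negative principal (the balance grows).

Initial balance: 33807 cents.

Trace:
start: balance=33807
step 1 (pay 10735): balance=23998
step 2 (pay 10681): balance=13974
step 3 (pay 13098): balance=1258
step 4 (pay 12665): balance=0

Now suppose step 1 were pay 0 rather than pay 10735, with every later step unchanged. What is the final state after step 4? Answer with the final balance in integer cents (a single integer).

(re-executing from step 1 with the substitution; state before step 1: balance=33807)
step 1 (pay 0): balance=34733
step 2 (pay 10681): balance=25003
step 3 (pay 13098): balance=12590
step 4 (pay 12665): balance=269

269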